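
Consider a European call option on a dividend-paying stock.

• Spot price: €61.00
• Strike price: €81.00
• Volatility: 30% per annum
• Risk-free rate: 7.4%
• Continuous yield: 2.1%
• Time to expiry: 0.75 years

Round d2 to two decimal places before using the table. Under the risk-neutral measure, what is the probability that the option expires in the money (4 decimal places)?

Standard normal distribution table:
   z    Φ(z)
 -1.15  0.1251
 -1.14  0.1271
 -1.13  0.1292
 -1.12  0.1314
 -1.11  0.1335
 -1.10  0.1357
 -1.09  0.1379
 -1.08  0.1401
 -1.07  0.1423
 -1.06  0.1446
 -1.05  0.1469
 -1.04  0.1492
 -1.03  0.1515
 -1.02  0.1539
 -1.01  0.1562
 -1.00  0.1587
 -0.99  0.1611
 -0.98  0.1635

σ√T = 0.3·√0.75 = 0.2598
d₁ = [ln(61/81) + (0.074 − 0.021 + 0.3²/2)·0.75] / 0.2598 = [-0.2836 + 0.0735] / 0.2598 = -0.8086 ⇒ -0.81
d₂ = d₁ − σ√T = -0.8086 − 0.2598 = -1.0684 ⇒ -1.07
Pr(exercise) under Q = N(d₂) = 0.1423

0.1423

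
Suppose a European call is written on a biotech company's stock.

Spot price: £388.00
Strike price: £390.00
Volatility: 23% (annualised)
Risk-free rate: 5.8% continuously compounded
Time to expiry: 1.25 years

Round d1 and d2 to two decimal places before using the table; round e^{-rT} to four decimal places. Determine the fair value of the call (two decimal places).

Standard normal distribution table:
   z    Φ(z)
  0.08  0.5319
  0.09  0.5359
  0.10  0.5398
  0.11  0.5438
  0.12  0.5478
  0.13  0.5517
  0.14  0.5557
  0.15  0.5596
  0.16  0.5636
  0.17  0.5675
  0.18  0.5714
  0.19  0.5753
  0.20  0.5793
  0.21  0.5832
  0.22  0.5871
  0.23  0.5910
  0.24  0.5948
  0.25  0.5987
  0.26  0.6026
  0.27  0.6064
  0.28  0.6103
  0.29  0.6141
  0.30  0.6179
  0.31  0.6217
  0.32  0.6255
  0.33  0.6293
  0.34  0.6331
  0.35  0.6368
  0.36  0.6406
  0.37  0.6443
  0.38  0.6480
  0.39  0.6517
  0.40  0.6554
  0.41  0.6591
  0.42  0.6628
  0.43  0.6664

£52.74

σ√T = 0.23 × 1.1180 = 0.2571
d₁ = [ln(388/390) + (0.058 + 0.23²/2)·1.25] / 0.2571 = [-0.0051 + 0.1056] / 0.2571 = 0.3905 which rounds to 0.39
d₂ = d₁ − σ√T = 0.3905 − 0.2571 = 0.1334 which rounds to 0.13
exp(−rT) = exp(−0.058·1.25) = 0.9301
N(d₁) = N(0.39) = 0.6517;  N(d₂) = N(0.13) = 0.5517
C = 388·0.6517 − 390·0.9301·0.5517 = 252.8596 − 200.1231 = 52.7365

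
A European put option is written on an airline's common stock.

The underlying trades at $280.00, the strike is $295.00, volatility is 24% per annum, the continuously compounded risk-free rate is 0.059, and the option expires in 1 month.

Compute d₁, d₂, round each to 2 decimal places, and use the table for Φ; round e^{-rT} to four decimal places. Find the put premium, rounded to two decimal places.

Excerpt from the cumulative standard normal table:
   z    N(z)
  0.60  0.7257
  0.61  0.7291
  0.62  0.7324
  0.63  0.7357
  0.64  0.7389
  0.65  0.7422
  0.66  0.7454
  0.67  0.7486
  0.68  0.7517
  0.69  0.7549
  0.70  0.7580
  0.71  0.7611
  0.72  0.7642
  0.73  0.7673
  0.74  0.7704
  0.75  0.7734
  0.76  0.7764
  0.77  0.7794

T = 0.08333;  σ√T = 0.0693
ln(S/K) + (r + σ²/2)T = ln(280/295) + (0.059 + 0.24²/2)·0.08333 = -0.0522 + 0.0073 = -0.0449
d₁ = -0.0449 / 0.0693 = -0.6476 which rounds to -0.65
d₂ = d₁ − σ√T = -0.6476 − 0.0693 = -0.7169 which rounds to -0.72
e^(−rT) = e^(−0.059·0.08333) = 0.9951
N(−d₂) = N(0.72) = 0.7642;  N(−d₁) = N(0.65) = 0.7422
P = 295·0.9951·0.7642 − 280·0.7422 = 224.3343 − 207.8160 = 16.5183

$16.52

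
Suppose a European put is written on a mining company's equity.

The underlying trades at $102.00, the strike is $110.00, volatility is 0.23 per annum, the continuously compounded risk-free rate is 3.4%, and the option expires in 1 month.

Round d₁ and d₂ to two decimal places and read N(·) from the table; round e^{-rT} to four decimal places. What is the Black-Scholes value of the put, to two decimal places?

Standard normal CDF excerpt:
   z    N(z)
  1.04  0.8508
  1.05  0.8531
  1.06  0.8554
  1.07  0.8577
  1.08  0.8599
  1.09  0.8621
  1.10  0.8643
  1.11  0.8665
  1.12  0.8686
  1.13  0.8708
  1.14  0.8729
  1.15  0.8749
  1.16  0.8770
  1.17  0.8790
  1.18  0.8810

σ√T = 0.23·√0.08333 = 0.0664
d₁ = [ln(102/110) + (0.034 + 0.23²/2)·0.08333] / 0.0664 = [-0.0755 + 0.0050] / 0.0664 = -1.0614 ≈ -1.06
d₂ = d₁ − σ√T = -1.0614 − 0.0664 = -1.1278 ≈ -1.13
e^(−rT) = e^(−0.034·0.08333) = 0.9972
N(−d₂) = N(1.13) = 0.8708;  N(−d₁) = N(1.06) = 0.8554
P = 110·0.9972·0.8708 − 102·0.8554 = 95.5198 − 87.2508 = 8.2690

$8.27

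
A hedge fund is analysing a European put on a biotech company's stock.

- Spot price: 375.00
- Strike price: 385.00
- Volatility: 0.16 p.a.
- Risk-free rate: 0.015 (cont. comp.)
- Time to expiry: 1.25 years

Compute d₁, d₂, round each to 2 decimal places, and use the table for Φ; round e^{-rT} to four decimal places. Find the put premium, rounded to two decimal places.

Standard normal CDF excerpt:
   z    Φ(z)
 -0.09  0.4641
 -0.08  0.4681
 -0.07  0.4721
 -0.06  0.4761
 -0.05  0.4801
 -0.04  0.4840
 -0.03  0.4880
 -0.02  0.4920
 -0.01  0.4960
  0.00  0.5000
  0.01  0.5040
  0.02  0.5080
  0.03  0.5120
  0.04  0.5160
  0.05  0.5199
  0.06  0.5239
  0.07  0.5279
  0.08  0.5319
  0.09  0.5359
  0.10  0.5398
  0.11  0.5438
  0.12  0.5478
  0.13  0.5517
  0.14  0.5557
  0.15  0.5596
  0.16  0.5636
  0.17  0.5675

σ√T = 0.16·√1.25 = 0.1789
d₁ = [ln(375/385) + (0.015 + 0.16²/2)·1.25] / 0.1789 = [-0.0263 + 0.0347] / 0.1789 = 0.0471 → 0.05
d₂ = d₁ − σ√T = 0.0471 − 0.1789 = -0.1317 → -0.13
exp(−rT) = exp(−0.015·1.25) = 0.9814
P = 385·0.9814·N(0.13) − 375·N(-0.05) = 385·0.9814·0.5517 − 375·0.4801 = 208.4538 − 180.0375 = 28.4163

28.42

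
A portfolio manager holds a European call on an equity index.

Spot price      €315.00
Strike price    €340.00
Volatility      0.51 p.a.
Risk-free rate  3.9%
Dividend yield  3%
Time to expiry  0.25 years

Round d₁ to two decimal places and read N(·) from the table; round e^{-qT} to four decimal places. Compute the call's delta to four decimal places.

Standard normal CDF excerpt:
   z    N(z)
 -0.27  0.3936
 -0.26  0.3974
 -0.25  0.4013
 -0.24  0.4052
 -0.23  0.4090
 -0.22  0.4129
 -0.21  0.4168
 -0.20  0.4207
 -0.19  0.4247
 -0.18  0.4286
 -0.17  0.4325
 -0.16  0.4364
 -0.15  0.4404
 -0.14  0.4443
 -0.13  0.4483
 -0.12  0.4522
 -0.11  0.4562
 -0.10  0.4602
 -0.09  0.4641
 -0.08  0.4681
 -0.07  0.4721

σ√T = 0.51 × 0.5000 = 0.2550
d₁ = [ln(315/340) + (0.039 − 0.03 + 0.51²/2)·0.25] / 0.2550 = [-0.0764 + 0.0348] / 0.2550 = -0.1632 ⇒ -0.16
N(d₁) = N(-0.16) = 0.4364
Δ_call = e^(−qT)·N(d₁) = 0.9925·0.4364 = 0.4331

0.4331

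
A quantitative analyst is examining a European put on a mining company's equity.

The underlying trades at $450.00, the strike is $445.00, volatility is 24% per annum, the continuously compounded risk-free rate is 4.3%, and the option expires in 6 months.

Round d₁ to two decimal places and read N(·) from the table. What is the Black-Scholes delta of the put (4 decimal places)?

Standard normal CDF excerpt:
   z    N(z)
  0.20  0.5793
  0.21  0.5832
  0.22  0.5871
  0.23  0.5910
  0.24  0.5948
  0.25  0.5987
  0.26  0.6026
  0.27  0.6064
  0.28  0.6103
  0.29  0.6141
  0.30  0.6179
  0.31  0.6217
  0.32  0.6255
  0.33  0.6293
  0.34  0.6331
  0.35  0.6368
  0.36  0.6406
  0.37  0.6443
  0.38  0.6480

-0.3897

T = 0.5;  σ√T = 0.1697
d₁ = [ln(450/445) + (0.043 + 0.24²/2)·0.5] / 0.1697 = [0.0112 + 0.0359] / 0.1697 = 0.2774 ⇒ 0.28
N(d₁) = N(0.28) = 0.6103
Δ_put = N(d₁) − 1 = 0.6103 − 1 = -0.3897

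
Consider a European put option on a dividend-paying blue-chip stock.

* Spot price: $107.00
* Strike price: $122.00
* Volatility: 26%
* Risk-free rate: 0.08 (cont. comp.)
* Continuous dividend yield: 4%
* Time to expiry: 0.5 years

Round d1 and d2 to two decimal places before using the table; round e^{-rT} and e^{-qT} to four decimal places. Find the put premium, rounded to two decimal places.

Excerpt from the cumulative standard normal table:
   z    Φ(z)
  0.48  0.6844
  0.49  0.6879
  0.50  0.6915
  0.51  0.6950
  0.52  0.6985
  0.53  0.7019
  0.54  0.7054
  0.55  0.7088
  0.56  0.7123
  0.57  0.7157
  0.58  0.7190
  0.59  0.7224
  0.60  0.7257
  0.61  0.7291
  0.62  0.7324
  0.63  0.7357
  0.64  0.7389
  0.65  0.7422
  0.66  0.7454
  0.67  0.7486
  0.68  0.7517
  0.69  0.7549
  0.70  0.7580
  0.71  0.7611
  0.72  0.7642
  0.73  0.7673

$15.96

σ√T = 0.26·√0.5 = 0.1838
ln(S/K) + (r − q + σ²/2)T = ln(107/122) + (0.08 − 0.04 + 0.26²/2)·0.5 = -0.1312 + 0.0369 = -0.0943
d₁ = -0.0943 / 0.1838 = -0.5129 → -0.51
d₂ = d₁ − σ√T = -0.5129 − 0.1838 = -0.6967 → -0.70
exp(−qT) = exp(−0.04·0.5) = 0.9802;  exp(−rT) = exp(−0.08·0.5) = 0.9608
N(−d₂) = N(0.70) = 0.7580;  N(−d₁) = N(0.51) = 0.6950
P = 122·0.9608·0.7580 − 107·0.9802·0.6950 = 88.8509 − 72.8926 = 15.9584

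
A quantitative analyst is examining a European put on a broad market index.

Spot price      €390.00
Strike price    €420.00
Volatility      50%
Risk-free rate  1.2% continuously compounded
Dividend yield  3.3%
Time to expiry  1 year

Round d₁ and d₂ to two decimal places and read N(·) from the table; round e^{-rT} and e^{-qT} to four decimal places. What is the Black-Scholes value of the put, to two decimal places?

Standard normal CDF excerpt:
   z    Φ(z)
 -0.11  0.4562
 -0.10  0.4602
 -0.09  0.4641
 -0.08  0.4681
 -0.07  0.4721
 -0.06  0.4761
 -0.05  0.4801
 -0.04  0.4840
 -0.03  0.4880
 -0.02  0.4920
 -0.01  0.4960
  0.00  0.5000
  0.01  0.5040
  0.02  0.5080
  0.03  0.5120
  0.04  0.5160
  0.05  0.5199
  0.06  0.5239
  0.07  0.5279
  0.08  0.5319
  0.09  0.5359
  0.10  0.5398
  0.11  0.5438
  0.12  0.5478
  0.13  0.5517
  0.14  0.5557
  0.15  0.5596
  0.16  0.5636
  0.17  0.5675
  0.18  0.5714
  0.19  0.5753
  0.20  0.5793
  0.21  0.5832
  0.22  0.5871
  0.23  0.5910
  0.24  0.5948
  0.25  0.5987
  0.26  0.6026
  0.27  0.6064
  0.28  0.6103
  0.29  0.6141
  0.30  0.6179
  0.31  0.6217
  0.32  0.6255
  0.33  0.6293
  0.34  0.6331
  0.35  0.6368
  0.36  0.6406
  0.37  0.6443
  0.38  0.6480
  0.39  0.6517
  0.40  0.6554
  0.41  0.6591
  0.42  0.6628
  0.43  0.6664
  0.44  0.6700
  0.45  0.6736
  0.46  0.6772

T = 1;  σ√T = 0.5000
d₁ = [ln(390/420) + (0.012 − 0.033 + ½·0.5²)·1] / (σ√T) = (-0.0741 + 0.1040) / 0.5000 = 0.0598 which rounds to 0.06
d₂ = 0.0598 − 0.5000 = -0.4402 which rounds to -0.44
e^(−qT) = e^(−0.033·1) = 0.9675;  e^(−rT) = e^(−0.012·1) = 0.9881
P = 420·0.9881·N(0.44) − 390·0.9675·N(-0.06) = 420·0.9881·0.6700 − 390·0.9675·0.4761 = 278.0513 − 179.6444 = 98.4069

€98.41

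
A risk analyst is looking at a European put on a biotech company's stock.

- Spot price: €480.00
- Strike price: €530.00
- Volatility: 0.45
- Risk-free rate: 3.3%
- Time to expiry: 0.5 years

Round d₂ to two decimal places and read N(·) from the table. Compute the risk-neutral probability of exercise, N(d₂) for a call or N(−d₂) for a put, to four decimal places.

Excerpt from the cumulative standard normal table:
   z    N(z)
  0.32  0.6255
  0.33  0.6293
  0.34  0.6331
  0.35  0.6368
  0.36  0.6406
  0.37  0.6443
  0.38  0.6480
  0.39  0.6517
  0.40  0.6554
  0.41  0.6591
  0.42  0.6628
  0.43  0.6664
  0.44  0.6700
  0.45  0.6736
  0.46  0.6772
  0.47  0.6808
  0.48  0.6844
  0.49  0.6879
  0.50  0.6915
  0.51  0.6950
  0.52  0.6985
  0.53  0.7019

σ√T = 0.45·√0.5 = 0.3182
ln(S/K) + (r + σ²/2)T = ln(480/530) + (0.033 + 0.45²/2)·0.5 = -0.0991 + 0.0671 = -0.0320
d₁ = -0.0320 / 0.3182 = -0.1005 which rounds to -0.10
d₂ = d₁ − σ√T = -0.1005 − 0.3182 = -0.4187 which rounds to -0.42
Risk-neutral Pr[S_T < K] = N(−d₂) = N(0.42) = 0.6628

0.6628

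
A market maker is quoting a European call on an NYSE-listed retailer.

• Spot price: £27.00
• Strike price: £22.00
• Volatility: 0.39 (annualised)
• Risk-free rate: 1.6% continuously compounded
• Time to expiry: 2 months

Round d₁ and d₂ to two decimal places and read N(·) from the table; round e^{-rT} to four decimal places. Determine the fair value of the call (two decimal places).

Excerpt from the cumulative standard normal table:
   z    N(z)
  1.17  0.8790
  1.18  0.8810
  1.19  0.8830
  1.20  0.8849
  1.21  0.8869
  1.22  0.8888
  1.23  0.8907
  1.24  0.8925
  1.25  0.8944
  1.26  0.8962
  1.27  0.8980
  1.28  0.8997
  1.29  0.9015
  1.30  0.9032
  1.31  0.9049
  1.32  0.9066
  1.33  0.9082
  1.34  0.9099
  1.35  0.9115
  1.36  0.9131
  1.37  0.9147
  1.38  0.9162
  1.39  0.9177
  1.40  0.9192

σ√T = 0.39 × 0.4082 = 0.1592
d₁ = [ln(27/22) + (0.016 + ½·0.39²)·0.1667] / (σ√T) = (0.2048 + 0.0153) / 0.1592 = 1.3826 ⇒ 1.38
d₂ = 1.3826 − 0.1592 = 1.2234 ⇒ 1.22
exp(−rT) = exp(−0.016·0.1667) = 0.9973
C = 27·N(1.38) − 22·0.9973·N(1.22) = 27·0.9162 − 22·0.9973·0.8888 = 24.7374 − 19.5008 = 5.2366

£5.24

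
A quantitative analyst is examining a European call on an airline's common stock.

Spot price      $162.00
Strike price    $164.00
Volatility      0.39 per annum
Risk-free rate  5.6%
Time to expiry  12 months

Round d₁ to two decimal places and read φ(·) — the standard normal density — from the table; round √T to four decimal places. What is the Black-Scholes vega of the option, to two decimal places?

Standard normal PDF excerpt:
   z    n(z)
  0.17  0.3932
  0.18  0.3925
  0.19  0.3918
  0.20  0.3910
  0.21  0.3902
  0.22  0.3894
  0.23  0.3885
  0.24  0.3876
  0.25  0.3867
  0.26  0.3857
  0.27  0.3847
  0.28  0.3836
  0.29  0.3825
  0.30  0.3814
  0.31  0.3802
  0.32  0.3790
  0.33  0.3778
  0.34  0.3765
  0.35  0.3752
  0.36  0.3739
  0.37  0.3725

61.59

σ√T = 0.39·√1 = 0.3900
d₁ = [ln(162/164) + (0.056 + 0.39²/2)·1] / 0.3900 = [-0.0123 + 0.1321] / 0.3900 = 0.3071 ≈ 0.31
√T = √1 = 1.0000
φ(d₁) = φ(0.31) = 0.3802
vega = S·φ(d₁)·√T = 162·0.3802·1.0000 = 61.5924
(Vega is the same for a European call and put with the same parameters.)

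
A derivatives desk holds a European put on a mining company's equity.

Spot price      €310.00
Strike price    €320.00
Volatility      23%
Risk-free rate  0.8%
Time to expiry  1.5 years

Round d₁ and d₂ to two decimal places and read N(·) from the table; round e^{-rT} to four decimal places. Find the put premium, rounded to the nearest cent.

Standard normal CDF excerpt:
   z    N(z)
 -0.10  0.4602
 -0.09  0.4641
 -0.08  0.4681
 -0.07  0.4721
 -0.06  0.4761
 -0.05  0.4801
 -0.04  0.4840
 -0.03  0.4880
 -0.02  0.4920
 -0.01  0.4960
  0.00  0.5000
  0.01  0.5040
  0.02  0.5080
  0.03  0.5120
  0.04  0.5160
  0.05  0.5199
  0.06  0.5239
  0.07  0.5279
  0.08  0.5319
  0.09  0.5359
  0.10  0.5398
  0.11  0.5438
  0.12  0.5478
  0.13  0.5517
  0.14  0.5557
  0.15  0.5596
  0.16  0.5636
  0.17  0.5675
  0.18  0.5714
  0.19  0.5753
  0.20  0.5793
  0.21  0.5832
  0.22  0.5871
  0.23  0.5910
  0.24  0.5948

σ√T = 0.23·√1.5 = 0.2817
d₁ = [ln(310/320) + (0.008 + 0.23²/2)·1.5] / 0.2817 = [-0.0317 + 0.0517] / 0.2817 = 0.0707 ⇒ 0.07
d₂ = d₁ − σ√T = 0.0707 − 0.2817 = -0.2110 ⇒ -0.21
e^(−rT) = e^(−0.008·1.5) = 0.9881
N(−d₂) = N(0.21) = 0.5832;  N(−d₁) = N(-0.07) = 0.4721
P = 320·0.9881·0.5832 − 310·0.4721 = 184.4032 − 146.3510 = 38.0522

€38.05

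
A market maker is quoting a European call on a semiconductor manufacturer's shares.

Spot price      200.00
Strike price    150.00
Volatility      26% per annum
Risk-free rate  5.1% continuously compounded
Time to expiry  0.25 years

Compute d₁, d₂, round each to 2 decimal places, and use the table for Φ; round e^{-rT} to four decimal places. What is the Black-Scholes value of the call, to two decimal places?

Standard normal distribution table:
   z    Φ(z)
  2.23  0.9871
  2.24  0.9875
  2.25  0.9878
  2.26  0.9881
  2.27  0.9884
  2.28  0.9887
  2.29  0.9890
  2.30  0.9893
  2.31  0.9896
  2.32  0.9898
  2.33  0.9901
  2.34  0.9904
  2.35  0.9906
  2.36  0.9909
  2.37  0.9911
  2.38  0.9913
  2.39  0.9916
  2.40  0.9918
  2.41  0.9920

σ√T = 0.26·√0.25 = 0.1300
d₁ = [ln(200/150) + (0.051 + 0.26²/2)·0.25] / 0.1300 = [0.2877 + 0.0212] / 0.1300 = 2.3760 ⇒ 2.38
d₂ = d₁ − σ√T = 2.3760 − 0.1300 = 2.2460 ⇒ 2.25
e^(−rT) = e^(−0.051·0.25) = 0.9873
N(d₁) = N(2.38) = 0.9913;  N(d₂) = N(2.25) = 0.9878
C = 200·0.9913 − 150·0.9873·0.9878 = 198.2600 − 146.2882 = 51.9718

51.97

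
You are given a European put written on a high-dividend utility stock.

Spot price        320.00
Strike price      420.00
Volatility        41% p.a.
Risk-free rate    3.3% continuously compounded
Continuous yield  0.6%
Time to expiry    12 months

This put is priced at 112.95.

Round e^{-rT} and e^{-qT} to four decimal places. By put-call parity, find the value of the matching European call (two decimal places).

24.68

exp(−qT) = exp(−0.006·1) = 0.9940;  exp(−rT) = exp(−0.033·1) = 0.9675
Put-call parity: C − P = S·e^(−qT) − K·e^(−rT) = 320·0.9940 − 420·0.9675 = 318.0800 − 406.3500 = -88.2700
C = P + (C − P) = 112.95 + (-88.2700) = 24.6800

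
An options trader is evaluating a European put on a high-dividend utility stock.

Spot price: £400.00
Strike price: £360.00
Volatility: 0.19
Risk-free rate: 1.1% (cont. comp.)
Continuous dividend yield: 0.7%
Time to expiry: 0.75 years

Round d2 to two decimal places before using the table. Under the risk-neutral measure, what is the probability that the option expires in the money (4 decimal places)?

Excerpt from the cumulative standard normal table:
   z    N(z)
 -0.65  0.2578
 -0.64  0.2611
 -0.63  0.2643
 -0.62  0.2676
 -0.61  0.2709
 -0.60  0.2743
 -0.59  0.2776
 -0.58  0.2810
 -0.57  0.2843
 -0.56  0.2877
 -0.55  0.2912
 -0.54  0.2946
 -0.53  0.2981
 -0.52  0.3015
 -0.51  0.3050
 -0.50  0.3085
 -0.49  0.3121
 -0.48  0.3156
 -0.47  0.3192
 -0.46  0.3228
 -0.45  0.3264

0.2810

σ√T = 0.19 × 0.8660 = 0.1645
ln(S/K) + (r − q + σ²/2)T = ln(400/360) + (0.011 − 0.007 + 0.19²/2)·0.75 = 0.1054 + 0.0165 = 0.1219
d₁ = 0.1219 / 0.1645 = 0.7408 ≈ 0.74
d₂ = d₁ − σ√T = 0.7408 − 0.1645 = 0.5763 ≈ 0.58
Risk-neutral Pr[S_T < K] = N(−d₂) = N(-0.58) = 0.2810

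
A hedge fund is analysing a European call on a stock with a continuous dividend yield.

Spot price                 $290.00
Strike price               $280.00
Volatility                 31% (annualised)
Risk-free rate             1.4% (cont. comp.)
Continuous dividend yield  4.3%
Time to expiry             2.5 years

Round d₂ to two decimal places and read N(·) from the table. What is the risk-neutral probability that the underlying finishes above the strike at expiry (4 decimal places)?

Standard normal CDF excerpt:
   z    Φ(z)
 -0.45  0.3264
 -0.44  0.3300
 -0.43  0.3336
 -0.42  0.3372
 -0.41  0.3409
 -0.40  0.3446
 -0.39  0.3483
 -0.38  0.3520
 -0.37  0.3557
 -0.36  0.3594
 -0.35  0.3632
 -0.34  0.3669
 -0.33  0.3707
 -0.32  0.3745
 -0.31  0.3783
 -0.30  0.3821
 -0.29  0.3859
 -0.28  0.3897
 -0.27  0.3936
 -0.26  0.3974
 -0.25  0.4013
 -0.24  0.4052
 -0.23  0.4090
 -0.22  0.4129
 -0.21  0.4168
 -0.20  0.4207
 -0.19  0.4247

σ√T = 0.31·√2.5 = 0.4902
ln(S/K) + (r − q + σ²/2)T = ln(290/280) + (0.014 − 0.043 + 0.31²/2)·2.5 = 0.0351 + 0.0476 = 0.0827
d₁ = 0.0827 / 0.4902 = 0.1688 which rounds to 0.17
d₂ = d₁ − σ√T = 0.1688 − 0.4902 = -0.3214 which rounds to -0.32
Pr(exercise) under Q = N(d₂) = 0.3745

0.3745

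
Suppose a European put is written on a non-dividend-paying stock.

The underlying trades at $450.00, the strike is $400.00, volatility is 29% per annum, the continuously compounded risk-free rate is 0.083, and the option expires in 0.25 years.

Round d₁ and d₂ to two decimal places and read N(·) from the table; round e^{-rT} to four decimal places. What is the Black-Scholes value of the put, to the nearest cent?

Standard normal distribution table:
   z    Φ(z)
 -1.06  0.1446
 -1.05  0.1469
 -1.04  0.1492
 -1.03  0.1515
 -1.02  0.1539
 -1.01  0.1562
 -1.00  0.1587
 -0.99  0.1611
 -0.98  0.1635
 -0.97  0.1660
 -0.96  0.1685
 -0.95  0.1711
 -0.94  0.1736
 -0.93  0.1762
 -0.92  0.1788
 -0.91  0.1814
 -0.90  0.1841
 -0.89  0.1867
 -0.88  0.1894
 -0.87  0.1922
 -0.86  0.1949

$6.03

T = 0.25;  σ√T = 0.1450
ln(S/K) + (r + σ²/2)T = ln(450/400) + (0.083 + 0.29²/2)·0.25 = 0.1178 + 0.0313 = 0.1490
d₁ = 0.1490 / 0.1450 = 1.0279 → 1.03
d₂ = d₁ − σ√T = 1.0279 − 0.1450 = 0.8829 → 0.88
exp(−rT) = exp(−0.083·0.25) = 0.9795
P = 400·0.9795·N(-0.88) − 450·N(-1.03) = 400·0.9795·0.1894 − 450·0.1515 = 74.2069 − 68.1750 = 6.0319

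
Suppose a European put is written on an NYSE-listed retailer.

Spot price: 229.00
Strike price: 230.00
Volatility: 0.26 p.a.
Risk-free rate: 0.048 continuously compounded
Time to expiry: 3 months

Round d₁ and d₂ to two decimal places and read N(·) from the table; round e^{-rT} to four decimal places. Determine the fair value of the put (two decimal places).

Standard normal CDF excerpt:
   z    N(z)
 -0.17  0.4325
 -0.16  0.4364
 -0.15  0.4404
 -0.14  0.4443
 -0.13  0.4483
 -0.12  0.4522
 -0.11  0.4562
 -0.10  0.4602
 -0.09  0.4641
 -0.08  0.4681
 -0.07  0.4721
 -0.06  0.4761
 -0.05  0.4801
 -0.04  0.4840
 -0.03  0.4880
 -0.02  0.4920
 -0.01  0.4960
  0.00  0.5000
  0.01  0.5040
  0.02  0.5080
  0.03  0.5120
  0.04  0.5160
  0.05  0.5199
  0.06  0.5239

10.99

σ√T = 0.26·√0.25 = 0.1300
d₁ = [ln(229/230) + (0.048 + 0.26²/2)·0.25] / 0.1300 = [-0.0044 + 0.0205] / 0.1300 = 0.1238 ⇒ 0.12
d₂ = d₁ − σ√T = 0.1238 − 0.1300 = -0.0062 ⇒ -0.01
e^(−rT) = e^(−0.048·0.25) = 0.9881
P = 230·0.9881·N(0.01) − 229·N(-0.12) = 230·0.9881·0.5040 − 229·0.4522 = 114.5406 − 103.5538 = 10.9868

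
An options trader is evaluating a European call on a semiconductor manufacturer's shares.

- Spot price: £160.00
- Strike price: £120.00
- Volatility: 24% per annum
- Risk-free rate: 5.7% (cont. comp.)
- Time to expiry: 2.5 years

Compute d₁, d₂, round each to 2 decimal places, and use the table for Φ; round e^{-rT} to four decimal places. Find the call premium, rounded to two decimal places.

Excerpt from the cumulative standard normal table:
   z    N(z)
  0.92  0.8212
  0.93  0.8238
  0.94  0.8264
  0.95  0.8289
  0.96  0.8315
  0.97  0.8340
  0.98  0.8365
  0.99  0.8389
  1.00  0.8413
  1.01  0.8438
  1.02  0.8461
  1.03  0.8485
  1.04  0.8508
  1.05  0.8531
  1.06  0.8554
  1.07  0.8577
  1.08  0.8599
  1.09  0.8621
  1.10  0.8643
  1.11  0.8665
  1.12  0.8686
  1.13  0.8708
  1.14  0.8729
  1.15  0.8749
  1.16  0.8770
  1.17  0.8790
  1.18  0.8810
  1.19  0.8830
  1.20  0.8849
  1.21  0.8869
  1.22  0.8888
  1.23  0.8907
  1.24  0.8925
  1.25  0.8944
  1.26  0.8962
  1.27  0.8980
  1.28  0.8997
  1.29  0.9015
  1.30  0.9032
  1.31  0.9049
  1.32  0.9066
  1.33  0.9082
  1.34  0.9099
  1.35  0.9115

£59.06

σ√T = 0.24·√2.5 = 0.3795
d₁ = [ln(160/120) + (0.057 + ½·0.24²)·2.5] / (σ√T) = (0.2877 + 0.2145) / 0.3795 = 1.3234 ≈ 1.32
d₂ = 1.3234 − 0.3795 = 0.9439 ≈ 0.94
e^(−rT) = e^(−0.057·2.5) = 0.8672
N(d₁) = N(1.32) = 0.9066;  N(d₂) = N(0.94) = 0.8264
C = 160·0.9066 − 120·0.8672·0.8264 = 145.0560 − 85.9985 = 59.0575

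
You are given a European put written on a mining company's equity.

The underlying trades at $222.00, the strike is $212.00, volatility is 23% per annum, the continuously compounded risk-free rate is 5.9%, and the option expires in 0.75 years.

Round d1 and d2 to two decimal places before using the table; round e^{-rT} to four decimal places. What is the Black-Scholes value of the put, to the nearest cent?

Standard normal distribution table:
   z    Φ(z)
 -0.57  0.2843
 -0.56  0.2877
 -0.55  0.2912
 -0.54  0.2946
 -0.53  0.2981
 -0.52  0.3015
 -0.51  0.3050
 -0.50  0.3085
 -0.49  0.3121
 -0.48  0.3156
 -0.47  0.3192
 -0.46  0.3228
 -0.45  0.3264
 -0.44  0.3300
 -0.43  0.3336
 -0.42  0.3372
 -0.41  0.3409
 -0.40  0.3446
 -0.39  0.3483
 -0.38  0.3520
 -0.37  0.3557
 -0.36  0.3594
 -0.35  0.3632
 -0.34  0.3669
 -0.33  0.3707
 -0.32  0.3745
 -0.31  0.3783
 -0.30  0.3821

$9.02

σ√T = 0.23 × 0.8660 = 0.1992
d₁ = [ln(222/212) + (0.059 + 0.23²/2)·0.75] / 0.1992 = [0.0461 + 0.0641] / 0.1992 = 0.5531 ≈ 0.55
d₂ = d₁ − σ√T = 0.5531 − 0.1992 = 0.3540 ≈ 0.35
e^(−rT) = e^(−0.059·0.75) = 0.9567
N(−d₂) = N(-0.35) = 0.3632;  N(−d₁) = N(-0.55) = 0.2912
P = 212·0.9567·0.3632 − 222·0.2912 = 73.6644 − 64.6464 = 9.0180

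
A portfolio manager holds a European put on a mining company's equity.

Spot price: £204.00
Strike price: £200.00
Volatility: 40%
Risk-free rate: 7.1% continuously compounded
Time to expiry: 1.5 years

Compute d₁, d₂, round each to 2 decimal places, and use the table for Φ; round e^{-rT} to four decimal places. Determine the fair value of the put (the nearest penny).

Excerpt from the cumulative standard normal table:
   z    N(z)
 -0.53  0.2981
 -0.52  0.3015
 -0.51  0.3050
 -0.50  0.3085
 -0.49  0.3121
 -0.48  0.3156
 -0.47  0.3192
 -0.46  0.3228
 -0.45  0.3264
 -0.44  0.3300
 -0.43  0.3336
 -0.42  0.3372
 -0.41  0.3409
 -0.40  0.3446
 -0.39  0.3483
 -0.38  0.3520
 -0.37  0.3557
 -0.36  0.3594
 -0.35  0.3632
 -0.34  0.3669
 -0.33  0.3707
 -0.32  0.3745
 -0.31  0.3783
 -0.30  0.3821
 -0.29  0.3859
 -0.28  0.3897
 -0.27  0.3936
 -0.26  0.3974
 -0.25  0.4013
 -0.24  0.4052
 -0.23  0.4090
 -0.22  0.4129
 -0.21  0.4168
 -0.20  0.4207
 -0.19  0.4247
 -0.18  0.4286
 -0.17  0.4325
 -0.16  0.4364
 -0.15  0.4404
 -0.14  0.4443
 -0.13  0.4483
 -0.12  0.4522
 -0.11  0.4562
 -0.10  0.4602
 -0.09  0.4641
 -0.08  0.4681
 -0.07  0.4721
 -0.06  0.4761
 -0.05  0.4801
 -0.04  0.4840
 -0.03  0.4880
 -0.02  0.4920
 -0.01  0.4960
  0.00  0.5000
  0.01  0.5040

σ√T = 0.4 × 1.2247 = 0.4899
d₁ = [ln(204/200) + (0.071 + 0.4²/2)·1.5] / 0.4899 = [0.0198 + 0.2265] / 0.4899 = 0.5028 ⇒ 0.50
d₂ = d₁ − σ√T = 0.5028 − 0.4899 = 0.0129 ⇒ 0.01
exp(−rT) = exp(−0.071·1.5) = 0.8990
N(−d₂) = N(-0.01) = 0.4960;  N(−d₁) = N(-0.50) = 0.3085
P = 200·0.8990·0.4960 − 204·0.3085 = 89.1808 − 62.9340 = 26.2468

£26.25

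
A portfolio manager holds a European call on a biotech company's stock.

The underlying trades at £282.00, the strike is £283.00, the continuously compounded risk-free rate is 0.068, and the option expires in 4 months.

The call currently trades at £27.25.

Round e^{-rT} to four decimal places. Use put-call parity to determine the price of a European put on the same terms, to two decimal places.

£21.91

e^(−rT) = e^(−0.068·0.3333) = 0.9776
Put-call parity: C − P = S − K·e^(−rT) = 282 − 283·0.9776 = 282 − 276.6608 = 5.3392
P = C − (C − P) = 27.25 − (5.3392) = 21.9108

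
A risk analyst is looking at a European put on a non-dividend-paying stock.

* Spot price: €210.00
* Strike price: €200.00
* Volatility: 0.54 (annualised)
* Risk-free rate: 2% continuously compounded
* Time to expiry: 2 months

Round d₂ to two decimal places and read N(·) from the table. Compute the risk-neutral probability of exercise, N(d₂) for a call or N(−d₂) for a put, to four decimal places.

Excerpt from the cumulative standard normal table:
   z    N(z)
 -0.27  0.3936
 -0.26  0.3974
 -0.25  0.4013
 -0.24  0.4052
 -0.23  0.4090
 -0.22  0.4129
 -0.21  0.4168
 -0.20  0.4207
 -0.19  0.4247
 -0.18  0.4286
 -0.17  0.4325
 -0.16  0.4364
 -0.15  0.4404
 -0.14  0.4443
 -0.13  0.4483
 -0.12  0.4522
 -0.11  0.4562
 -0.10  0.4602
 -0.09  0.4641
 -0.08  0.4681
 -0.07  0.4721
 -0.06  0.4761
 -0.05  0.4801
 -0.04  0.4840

σ√T = 0.54·√0.1667 = 0.2205
ln(S/K) + (r + σ²/2)T = ln(210/200) + (0.02 + 0.54²/2)·0.1667 = 0.0488 + 0.0276 = 0.0764
d₁ = 0.0764 / 0.2205 = 0.3467 → 0.35
d₂ = d₁ − σ√T = 0.3467 − 0.2205 = 0.1262 → 0.13
Risk-neutral Pr[S_T < K] = N(−d₂) = N(-0.13) = 0.4483

0.4483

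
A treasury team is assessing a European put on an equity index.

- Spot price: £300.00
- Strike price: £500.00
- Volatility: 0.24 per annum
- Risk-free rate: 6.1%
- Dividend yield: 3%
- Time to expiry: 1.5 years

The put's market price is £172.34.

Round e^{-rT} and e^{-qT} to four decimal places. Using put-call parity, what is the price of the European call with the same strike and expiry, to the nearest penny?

exp(−qT) = exp(−0.03·1.5) = 0.9560;  exp(−rT) = exp(−0.061·1.5) = 0.9126
Put-call parity: C − P = S·e^(−qT) − K·e^(−rT) = 300·0.9560 − 500·0.9126 = 286.8000 − 456.3000 = -169.5000
C = P + (C − P) = 172.34 + (-169.5000) = 2.8400

£2.84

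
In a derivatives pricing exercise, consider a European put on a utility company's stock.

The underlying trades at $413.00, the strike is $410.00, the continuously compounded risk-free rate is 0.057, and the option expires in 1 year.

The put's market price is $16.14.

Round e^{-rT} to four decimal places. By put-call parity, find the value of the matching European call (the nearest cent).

$41.85

exp(−rT) = exp(−0.057·1) = 0.9446
Put-call parity: C − P = S − K·e^(−rT) = 413 − 410·0.9446 = 413 − 387.2860 = 25.7140
C = P + (C − P) = 16.14 + (25.7140) = 41.8540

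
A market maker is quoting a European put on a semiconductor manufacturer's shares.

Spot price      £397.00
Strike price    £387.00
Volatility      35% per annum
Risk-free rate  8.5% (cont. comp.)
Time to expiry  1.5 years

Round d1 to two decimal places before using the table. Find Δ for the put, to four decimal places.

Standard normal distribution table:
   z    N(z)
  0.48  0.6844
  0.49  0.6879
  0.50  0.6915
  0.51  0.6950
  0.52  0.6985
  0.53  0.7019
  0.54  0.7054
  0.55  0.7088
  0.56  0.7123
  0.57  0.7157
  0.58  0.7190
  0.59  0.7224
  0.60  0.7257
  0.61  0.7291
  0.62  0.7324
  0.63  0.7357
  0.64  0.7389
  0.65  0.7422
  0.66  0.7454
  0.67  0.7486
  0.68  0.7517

-0.2843

σ√T = 0.35 × 1.2247 = 0.4287
ln(S/K) + (r + σ²/2)T = ln(397/387) + (0.085 + 0.35²/2)·1.5 = 0.0255 + 0.2194 = 0.2449
d₁ = 0.2449 / 0.4287 = 0.5713 ⇒ 0.57
N(d₁) = N(0.57) = 0.7157
Δ_put = N(d₁) − 1 = 0.7157 − 1 = -0.2843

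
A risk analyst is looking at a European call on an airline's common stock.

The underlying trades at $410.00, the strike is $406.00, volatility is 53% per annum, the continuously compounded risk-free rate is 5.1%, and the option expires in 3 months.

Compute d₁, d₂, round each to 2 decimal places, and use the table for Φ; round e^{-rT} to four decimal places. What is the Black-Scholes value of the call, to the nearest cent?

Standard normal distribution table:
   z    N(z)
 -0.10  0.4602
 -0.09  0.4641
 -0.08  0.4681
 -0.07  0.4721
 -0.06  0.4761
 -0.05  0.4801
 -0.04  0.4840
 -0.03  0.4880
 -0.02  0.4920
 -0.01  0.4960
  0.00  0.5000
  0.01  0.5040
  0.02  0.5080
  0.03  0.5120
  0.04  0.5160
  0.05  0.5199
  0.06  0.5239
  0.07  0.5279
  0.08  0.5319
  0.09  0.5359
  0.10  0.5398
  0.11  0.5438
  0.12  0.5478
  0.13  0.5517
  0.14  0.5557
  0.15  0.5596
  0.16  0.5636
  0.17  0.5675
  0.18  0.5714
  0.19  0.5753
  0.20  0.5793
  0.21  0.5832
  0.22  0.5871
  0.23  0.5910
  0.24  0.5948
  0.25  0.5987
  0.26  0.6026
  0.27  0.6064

$48.27

σ√T = 0.53·√0.25 = 0.2650
d₁ = [ln(410/406) + (0.051 + 0.53²/2)·0.25] / 0.2650 = [0.0098 + 0.0479] / 0.2650 = 0.2176 which rounds to 0.22
d₂ = d₁ − σ√T = 0.2176 − 0.2650 = -0.0474 which rounds to -0.05
exp(−rT) = exp(−0.051·0.25) = 0.9873
N(d₁) = N(0.22) = 0.5871;  N(d₂) = N(-0.05) = 0.4801
C = 410·0.5871 − 406·0.9873·0.4801 = 240.7110 − 192.4451 = 48.2659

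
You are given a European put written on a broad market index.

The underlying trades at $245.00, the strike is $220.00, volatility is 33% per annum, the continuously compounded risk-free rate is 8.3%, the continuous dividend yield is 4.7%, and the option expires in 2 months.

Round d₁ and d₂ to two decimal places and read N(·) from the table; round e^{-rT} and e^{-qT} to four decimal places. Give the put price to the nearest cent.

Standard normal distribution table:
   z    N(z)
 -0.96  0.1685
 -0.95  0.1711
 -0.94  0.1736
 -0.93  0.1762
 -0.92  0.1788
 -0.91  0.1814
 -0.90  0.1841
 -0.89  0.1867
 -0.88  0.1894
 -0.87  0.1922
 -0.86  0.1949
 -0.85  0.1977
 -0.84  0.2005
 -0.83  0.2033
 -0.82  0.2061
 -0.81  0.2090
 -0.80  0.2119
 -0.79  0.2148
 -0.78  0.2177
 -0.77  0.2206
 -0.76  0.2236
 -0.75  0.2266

$3.14

σ√T = 0.33·√0.1667 = 0.1347
d₁ = [ln(245/220) + (0.083 − 0.047 + ½·0.33²)·0.1667] / (σ√T) = (0.1076 + 0.0151) / 0.1347 = 0.9108 which rounds to 0.91
d₂ = 0.9108 − 0.1347 = 0.7761 which rounds to 0.78
e^(−qT) = e^(−0.047·0.1667) = 0.9922;  e^(−rT) = e^(−0.083·0.1667) = 0.9863
N(−d₂) = N(-0.78) = 0.2177;  N(−d₁) = N(-0.91) = 0.1814
P = 220·0.9863·0.2177 − 245·0.9922·0.1814 = 47.2379 − 44.0963 = 3.1415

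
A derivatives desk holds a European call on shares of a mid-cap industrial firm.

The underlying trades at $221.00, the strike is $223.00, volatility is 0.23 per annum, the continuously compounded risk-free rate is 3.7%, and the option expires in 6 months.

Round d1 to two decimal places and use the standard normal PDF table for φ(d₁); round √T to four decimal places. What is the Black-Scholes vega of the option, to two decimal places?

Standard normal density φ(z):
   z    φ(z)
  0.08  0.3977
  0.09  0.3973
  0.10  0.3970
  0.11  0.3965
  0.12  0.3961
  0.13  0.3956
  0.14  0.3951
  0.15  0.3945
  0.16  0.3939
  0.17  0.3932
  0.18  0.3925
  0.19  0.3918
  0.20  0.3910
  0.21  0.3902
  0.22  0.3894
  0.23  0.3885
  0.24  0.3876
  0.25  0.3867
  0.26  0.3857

61.74

T = 0.5;  σ√T = 0.1626
d₁ = [ln(221/223) + (0.037 + 0.23²/2)·0.5] / 0.1626 = [-0.0090 + 0.0317] / 0.1626 = 0.1397 → 0.14
√T = √0.5 = 0.7071
φ(d₁) = φ(0.14) = 0.3951
vega = S·φ(d₁)·√T = 221·0.3951·0.7071 = 61.7419
(Call and put vega coincide under Black-Scholes.)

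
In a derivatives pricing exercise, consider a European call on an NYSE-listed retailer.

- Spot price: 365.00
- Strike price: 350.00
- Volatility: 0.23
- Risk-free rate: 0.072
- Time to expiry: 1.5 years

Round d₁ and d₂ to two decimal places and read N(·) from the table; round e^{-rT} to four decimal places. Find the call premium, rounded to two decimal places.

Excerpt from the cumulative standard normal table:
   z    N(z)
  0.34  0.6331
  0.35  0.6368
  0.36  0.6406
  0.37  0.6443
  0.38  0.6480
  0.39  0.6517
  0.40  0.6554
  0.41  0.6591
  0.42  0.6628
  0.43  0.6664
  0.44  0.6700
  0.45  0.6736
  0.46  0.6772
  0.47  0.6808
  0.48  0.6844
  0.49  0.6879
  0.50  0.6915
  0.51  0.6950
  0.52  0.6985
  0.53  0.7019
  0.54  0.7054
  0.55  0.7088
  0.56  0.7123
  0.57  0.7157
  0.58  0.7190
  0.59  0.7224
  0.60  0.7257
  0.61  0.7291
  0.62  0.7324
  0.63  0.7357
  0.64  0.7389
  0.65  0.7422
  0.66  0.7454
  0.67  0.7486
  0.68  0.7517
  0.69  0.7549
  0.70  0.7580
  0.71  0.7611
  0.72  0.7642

68.50

T = 1.5;  σ√T = 0.2817
d₁ = [ln(365/350) + (0.072 + ½·0.23²)·1.5] / (σ√T) = (0.0420 + 0.1477) / 0.2817 = 0.6732 which rounds to 0.67
d₂ = 0.6732 − 0.2817 = 0.3915 which rounds to 0.39
exp(−rT) = exp(−0.072·1.5) = 0.8976
N(d₁) = N(0.67) = 0.7486;  N(d₂) = N(0.39) = 0.6517
C = 365·0.7486 − 350·0.8976·0.6517 = 273.2390 − 204.7381 = 68.5009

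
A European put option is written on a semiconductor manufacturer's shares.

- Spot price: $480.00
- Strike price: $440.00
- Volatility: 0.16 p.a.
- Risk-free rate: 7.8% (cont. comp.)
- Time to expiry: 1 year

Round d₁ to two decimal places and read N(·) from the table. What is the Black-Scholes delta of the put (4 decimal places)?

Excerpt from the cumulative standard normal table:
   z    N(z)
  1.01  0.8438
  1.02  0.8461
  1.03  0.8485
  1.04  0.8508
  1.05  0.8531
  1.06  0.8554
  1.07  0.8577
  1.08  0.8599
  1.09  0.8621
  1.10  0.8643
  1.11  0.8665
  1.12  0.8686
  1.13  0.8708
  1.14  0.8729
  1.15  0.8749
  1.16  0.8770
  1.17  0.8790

σ√T = 0.16·√1 = 0.1600
d₁ = [ln(480/440) + (0.078 + 0.16²/2)·1] / 0.1600 = [0.0870 + 0.0908] / 0.1600 = 1.1113 ⇒ 1.11
N(d₁) = N(1.11) = 0.8665
Δ_put = N(d₁) − 1 = 0.8665 − 1 = -0.1335

-0.1335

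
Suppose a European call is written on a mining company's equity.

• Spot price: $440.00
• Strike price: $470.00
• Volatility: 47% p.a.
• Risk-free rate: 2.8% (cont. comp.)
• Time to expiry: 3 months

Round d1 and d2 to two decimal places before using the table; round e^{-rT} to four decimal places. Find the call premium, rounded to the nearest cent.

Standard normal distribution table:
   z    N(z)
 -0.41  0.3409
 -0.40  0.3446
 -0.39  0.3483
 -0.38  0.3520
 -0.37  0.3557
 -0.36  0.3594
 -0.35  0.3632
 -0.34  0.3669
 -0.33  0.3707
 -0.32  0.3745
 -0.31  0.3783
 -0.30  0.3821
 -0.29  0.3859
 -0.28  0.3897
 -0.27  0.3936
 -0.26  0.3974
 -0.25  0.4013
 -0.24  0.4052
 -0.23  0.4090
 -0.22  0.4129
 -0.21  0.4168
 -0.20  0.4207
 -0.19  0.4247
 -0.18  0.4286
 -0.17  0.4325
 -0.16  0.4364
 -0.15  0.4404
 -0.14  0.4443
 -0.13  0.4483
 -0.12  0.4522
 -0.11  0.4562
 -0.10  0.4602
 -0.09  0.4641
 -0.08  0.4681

σ√T = 0.47 × 0.5000 = 0.2350
d₁ = [ln(440/470) + (0.028 + ½·0.47²)·0.25] / (σ√T) = (-0.0660 + 0.0346) / 0.2350 = -0.1334 ⇒ -0.13
d₂ = -0.1334 − 0.2350 = -0.3684 ⇒ -0.37
e^(−rT) = e^(−0.028·0.25) = 0.9930
N(d₁) = N(-0.13) = 0.4483;  N(d₂) = N(-0.37) = 0.3557
C = 440·0.4483 − 470·0.9930·0.3557 = 197.2520 − 166.0087 = 31.2433

$31.24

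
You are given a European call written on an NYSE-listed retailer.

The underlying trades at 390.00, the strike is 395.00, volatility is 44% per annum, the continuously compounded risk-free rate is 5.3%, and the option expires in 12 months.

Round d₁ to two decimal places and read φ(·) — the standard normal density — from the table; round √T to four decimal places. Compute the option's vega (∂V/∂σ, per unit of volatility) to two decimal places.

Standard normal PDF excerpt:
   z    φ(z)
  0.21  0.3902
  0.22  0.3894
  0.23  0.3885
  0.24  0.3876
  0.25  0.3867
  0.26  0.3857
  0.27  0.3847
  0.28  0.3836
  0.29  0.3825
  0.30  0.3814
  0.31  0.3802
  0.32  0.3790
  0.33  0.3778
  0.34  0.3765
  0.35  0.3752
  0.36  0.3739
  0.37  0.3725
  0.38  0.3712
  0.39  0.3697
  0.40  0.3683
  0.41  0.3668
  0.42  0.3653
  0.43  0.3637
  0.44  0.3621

T = 1;  σ√T = 0.4400
d₁ = [ln(390/395) + (0.053 + ½·0.44²)·1] / (σ√T) = (-0.0127 + 0.1498) / 0.4400 = 0.3115 ≈ 0.31
√T = √1 = 1.0000
φ(d₁) = φ(0.31) = 0.3802
vega = S·φ(d₁)·√T = 390·0.3802·1.0000 = 148.2780
(Call and put vega coincide under Black-Scholes.)

148.28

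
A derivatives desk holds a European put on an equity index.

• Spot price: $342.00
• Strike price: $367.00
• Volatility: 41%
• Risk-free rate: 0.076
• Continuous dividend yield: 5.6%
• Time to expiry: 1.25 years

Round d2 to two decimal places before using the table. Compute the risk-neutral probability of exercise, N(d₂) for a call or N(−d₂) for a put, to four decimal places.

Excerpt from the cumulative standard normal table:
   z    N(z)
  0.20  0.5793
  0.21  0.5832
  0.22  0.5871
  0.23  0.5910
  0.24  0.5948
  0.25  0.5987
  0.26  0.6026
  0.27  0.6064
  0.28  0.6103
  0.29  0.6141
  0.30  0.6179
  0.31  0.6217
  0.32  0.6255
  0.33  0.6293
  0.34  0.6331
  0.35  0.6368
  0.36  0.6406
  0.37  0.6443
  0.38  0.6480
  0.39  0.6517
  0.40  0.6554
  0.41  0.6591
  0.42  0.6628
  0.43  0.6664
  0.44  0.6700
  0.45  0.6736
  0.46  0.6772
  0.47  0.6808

0.6293

σ√T = 0.41 × 1.1180 = 0.4584
d₁ = [ln(342/367) + (0.076 − 0.056 + ½·0.41²)·1.25] / (σ√T) = (-0.0706 + 0.1301) / 0.4584 = 0.1298 ≈ 0.13
d₂ = 0.1298 − 0.4584 = -0.3286 ≈ -0.33
Pr(exercise) under Q = N(−d₂) = N(0.33) = 0.6293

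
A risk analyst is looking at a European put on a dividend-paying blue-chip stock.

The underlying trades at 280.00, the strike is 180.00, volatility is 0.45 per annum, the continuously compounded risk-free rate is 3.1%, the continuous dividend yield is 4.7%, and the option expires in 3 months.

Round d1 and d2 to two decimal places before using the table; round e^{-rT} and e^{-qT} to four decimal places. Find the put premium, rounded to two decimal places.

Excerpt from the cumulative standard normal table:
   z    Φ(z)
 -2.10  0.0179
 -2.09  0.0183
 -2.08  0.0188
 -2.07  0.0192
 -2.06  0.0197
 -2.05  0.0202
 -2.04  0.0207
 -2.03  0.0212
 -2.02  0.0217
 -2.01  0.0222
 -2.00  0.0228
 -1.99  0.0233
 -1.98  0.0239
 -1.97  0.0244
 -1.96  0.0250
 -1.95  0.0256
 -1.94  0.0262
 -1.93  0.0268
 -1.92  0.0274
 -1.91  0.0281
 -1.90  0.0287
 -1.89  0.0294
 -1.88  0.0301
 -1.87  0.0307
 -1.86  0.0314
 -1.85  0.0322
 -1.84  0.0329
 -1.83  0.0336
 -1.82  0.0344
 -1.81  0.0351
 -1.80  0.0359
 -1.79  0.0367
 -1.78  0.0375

0.55

σ√T = 0.45 × 0.5000 = 0.2250
d₁ = [ln(280/180) + (0.031 − 0.047 + 0.45²/2)·0.25] / 0.2250 = [0.4418 + 0.0213] / 0.2250 = 2.0584 which rounds to 2.06
d₂ = d₁ − σ√T = 2.0584 − 0.2250 = 1.8334 which rounds to 1.83
e^(−qT) = e^(−0.047·0.25) = 0.9883;  e^(−rT) = e^(−0.031·0.25) = 0.9923
N(−d₂) = N(-1.83) = 0.0336;  N(−d₁) = N(-2.06) = 0.0197
P = 180·0.9923·0.0336 − 280·0.9883·0.0197 = 6.0014 − 5.4515 = 0.5500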